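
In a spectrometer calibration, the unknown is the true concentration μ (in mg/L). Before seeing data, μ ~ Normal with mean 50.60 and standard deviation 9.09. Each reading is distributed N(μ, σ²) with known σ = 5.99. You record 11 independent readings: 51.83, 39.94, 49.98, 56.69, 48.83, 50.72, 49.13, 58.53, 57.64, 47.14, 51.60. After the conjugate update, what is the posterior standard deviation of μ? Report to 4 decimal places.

For Normal data with known variance σ², a Normal(μ₀, σ₀²) prior on μ is conjugate. Posterior precision = 1/σ₀² + n/σ²; posterior mean is the precision-weighted average of μ₀ and x̄.
σ₀² = 9.09² = 82.6281, σ² = 5.99² = 35.8801; σ² + n·σ₀² = 35.8801 + 11·82.6281 = 944.7892.
Posterior precision = 1/σ₀² + n/σ² = 1/82.6281 + 11/35.8801 = (σ² + n·σ₀²)/(σ₀²σ²) = 944.7892/(82.6281·35.8801); posterior variance σₙ² = σ₀²σ²/(σ² + n·σ₀²) = 82.6281·35.8801/944.7892 = 3.137953.
Posterior SD = √σₙ² = √(82.6281·35.8801/944.7892) = 1.7714.

1.7714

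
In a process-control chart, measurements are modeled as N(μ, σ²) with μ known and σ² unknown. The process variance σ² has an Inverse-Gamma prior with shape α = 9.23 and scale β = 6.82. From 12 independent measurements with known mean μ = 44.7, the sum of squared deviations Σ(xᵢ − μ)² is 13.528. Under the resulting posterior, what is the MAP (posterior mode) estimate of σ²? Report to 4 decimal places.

0.8370

With known mean μ and an Inverse-Gamma(α, β) prior on σ², the Normal likelihood is conjugate: posterior is Inv-Gamma(α + n/2, β + Σ(xᵢ−μ)²/2).
Posterior: Inv-Gamma(9.23 + 12/2, 6.82 + 13.528/2) = Inv-Gamma(15.23, 13.5840).
Mode = β/(α+1) = 13.5840/16.23 = 0.8370.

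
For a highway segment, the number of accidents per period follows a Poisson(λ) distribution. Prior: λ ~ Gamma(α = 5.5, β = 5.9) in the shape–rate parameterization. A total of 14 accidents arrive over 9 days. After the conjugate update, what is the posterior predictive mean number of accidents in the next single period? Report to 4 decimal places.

1.3087

With a Gamma(shape α, rate β) prior, the Poisson likelihood is conjugate: the posterior is Gamma(α + ΣXᵢ, β + n).
Posterior: Gamma(α+S, β+n) = Gamma(5.5+14, 5.9+9) = Gamma(19.5, 14.9).
The predictive distribution for one future period is NegBinom with mean α/β = 1.3087.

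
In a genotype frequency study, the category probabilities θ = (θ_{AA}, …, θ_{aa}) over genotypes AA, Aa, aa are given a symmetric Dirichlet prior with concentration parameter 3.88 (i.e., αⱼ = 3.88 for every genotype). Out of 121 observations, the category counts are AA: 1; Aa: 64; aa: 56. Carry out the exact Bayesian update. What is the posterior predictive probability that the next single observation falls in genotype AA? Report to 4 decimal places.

0.0368

The Dirichlet prior is conjugate to the Multinomial likelihood: each posterior αⱼ = prior αⱼ + observed count nⱼ.
Posterior concentration: (4.88, 67.88, 59.88), total = 132.64.
P(next = AA | data) = α_{AA}/Σα = 0.0368.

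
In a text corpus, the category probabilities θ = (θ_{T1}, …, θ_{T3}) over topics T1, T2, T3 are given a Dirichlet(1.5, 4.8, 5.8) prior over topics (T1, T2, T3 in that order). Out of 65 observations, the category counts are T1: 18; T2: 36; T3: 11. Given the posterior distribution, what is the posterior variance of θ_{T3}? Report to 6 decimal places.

0.002182

The Dirichlet prior is conjugate to the Multinomial likelihood: each posterior αⱼ = prior αⱼ + observed count nⱼ.
Posterior concentration: (19.5, 40.8, 16.8), total = 77.1.
Var[θ_j] = α_j(Σα−α_j)/((Σα)²(Σα+1)) = 16.8·60.3/(77.1²·78.1) = 0.002182.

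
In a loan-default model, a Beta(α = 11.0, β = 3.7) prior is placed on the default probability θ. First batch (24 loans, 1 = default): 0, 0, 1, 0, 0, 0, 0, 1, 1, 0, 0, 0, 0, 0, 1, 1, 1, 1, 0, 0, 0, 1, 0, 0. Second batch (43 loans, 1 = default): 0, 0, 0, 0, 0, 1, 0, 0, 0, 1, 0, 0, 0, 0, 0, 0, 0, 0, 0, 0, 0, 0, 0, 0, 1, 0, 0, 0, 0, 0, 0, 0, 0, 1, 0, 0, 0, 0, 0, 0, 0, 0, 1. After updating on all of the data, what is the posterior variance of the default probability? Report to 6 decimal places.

The Beta prior is conjugate to a Binomial/Bernoulli likelihood; the update adds successes to α and failures to β.
After batch 1: Beta(11.0+8, 3.7+16) = Beta(19.0, 19.7).
After batch 2: Beta(19.0+5, 19.7+38) = Beta(24.0, 57.7).
Var = αβ/((α+β)²(α+β+1)) = 24.0·57.7/(81.7²·82.7) = 0.002509.

0.002509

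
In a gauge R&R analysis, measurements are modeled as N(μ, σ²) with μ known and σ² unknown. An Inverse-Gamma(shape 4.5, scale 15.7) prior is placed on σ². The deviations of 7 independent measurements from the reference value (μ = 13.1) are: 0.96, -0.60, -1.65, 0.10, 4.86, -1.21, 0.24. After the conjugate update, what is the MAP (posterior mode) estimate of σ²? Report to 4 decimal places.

With known mean μ and an Inverse-Gamma(α, β) prior on σ², the Normal likelihood is conjugate: posterior is Inv-Gamma(α + n/2, β + Σ(xᵢ−μ)²/2).
Σ(xᵢ−μ)² = (0.96)² + (-0.60)² + (-1.65)² + (0.10)² + (4.86)² + (-1.21)² + (0.24)² = 29.1554.
Posterior: Inv-Gamma(4.5 + 7/2, 15.7 + 29.1554/2) = Inv-Gamma(8.00, 30.27770).
Mode = β/(α+1) = 30.27770/9.00 = 3.3642.

3.3642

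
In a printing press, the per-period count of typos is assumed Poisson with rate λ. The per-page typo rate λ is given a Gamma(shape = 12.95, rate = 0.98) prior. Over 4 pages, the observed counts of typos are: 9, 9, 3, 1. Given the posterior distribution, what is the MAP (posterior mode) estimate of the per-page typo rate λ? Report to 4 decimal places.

With a Gamma(shape α, rate β) prior, the Poisson likelihood is conjugate: the posterior is Gamma(α + ΣXᵢ, β + n).
Sum of counts S = 22 over n = 4 pages.
Posterior: Gamma(α+S, β+n) = Gamma(12.95+22, 0.98+4) = Gamma(34.95, 4.98).
Mode of Gamma(α,β) for α≥1 is (α−1)/β = 33.95/4.98 = 6.8173.

6.8173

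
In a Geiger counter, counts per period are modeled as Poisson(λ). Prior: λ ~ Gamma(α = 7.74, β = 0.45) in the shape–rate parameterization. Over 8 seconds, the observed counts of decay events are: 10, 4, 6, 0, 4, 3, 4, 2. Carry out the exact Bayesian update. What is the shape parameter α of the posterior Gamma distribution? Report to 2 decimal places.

40.74

With a Gamma(shape α, rate β) prior, the Poisson likelihood is conjugate: the posterior is Gamma(α + ΣXᵢ, β + n).
Sum of counts S = 33 over n = 8 seconds.
Posterior: Gamma(α+S, β+n) = Gamma(7.74+33, 0.45+8) = Gamma(40.74, 8.45).
Posterior α = 40.74.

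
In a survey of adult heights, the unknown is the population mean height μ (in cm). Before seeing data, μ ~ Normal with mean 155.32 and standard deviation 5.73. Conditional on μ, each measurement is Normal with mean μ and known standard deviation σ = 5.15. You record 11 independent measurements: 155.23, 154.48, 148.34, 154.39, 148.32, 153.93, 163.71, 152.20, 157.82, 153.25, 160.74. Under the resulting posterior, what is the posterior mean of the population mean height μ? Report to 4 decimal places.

For Normal data with known variance σ², a Normal(μ₀, σ₀²) prior on μ is conjugate. Posterior precision = 1/σ₀² + n/σ²; posterior mean is the precision-weighted average of μ₀ and x̄.
Σxᵢ = 155.23 + 154.48 + 148.34 + 154.39 + 148.32 + 153.93 + 163.71 + 152.20 + 157.82 + 153.25 + 160.74 = 1702.41, so n·x̄ = 1702.41.
σ₀² = 5.73² = 32.8329, σ² = 5.15² = 26.5225; σ² + n·σ₀² = 26.5225 + 11·32.8329 = 387.6844.
Posterior mean = (μ₀/σ₀² + n·x̄/σ²)/(1/σ₀² + n/σ²) = (σ²·μ₀ + σ₀²·n·x̄)/(σ² + n·σ₀²) = (26.5225·155.32 + 32.8329·1702.41)/387.6844 = 60014.531989/387.6844 = 154.8025.

154.8025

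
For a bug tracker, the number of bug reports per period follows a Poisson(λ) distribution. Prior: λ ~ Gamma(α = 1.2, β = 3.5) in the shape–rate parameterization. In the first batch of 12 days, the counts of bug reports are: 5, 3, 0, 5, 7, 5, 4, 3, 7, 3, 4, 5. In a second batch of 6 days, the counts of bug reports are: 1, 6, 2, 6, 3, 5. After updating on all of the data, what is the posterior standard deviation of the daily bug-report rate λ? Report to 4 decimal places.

With a Gamma(shape α, rate β) prior, the Poisson likelihood is conjugate: the posterior is Gamma(α + ΣXᵢ, β + n).
Batch 1: sum of counts S = 51 over n = 12 days.
After batch 1: Gamma(α+S, β+n) = Gamma(1.2+51, 3.5+12) = Gamma(52.2, 15.5).
Batch 2: sum of counts S = 23 over n = 6 days.
After batch 2: Gamma(α+S, β+n) = Gamma(52.2+23, 15.5+6) = Gamma(75.2, 21.5).
SD = √α/β = √75.2/21.5 = 0.4033.

0.4033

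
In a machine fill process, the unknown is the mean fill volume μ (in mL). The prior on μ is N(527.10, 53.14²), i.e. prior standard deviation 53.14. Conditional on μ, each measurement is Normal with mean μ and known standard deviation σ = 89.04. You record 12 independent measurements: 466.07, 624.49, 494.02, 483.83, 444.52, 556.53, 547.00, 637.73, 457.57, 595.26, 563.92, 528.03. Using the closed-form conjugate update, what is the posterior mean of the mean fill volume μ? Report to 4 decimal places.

For Normal data with known variance σ², a Normal(μ₀, σ₀²) prior on μ is conjugate. Posterior precision = 1/σ₀² + n/σ²; posterior mean is the precision-weighted average of μ₀ and x̄.
Σxᵢ = 466.07 + 624.49 + 494.02 + 483.83 + 444.52 + 556.53 + 547.00 + 637.73 + 457.57 + 595.26 + 563.92 + 528.03 = 6398.97, so n·x̄ = 6398.97.
σ₀² = 53.14² = 2823.8596, σ² = 89.04² = 7928.1216; σ² + n·σ₀² = 7928.1216 + 12·2823.8596 = 41814.4368.
Posterior mean = (μ₀/σ₀² + n·x̄/σ²)/(1/σ₀² + n/σ²) = (σ²·μ₀ + σ₀²·n·x̄)/(σ² + n·σ₀²) = (7928.1216·527.10 + 2823.8596·6398.97)/41814.4368 = 22248705.759972/41814.4368 = 532.0819.

532.0819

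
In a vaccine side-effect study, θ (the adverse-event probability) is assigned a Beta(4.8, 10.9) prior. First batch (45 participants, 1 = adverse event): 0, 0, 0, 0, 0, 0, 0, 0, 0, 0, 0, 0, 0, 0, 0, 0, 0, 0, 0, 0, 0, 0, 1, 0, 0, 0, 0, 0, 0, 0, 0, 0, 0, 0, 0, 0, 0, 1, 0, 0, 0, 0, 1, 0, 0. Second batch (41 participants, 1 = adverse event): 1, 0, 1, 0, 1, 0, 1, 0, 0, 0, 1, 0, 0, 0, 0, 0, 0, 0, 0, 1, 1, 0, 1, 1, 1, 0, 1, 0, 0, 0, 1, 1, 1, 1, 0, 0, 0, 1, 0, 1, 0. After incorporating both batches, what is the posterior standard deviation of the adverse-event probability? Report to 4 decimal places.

The Beta prior is conjugate to a Binomial/Bernoulli likelihood; the update adds successes to α and failures to β.
After batch 1: Beta(4.8+3, 10.9+42) = Beta(7.8, 52.9).
After batch 2: Beta(7.8+17, 52.9+24) = Beta(24.8, 76.9).
Var = αβ/((α+β)²(α+β+1)) = 24.8·76.9/(101.7²·102.7) = 0.00179542; SD = √0.00179542 = 0.0424.

0.0424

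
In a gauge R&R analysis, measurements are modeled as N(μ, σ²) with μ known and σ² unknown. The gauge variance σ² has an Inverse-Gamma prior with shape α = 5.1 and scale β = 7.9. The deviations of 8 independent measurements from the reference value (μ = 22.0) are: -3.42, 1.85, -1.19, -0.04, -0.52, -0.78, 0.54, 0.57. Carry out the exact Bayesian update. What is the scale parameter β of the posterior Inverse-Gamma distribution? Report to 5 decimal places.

16.91595

With known mean μ and an Inverse-Gamma(α, β) prior on σ², the Normal likelihood is conjugate: posterior is Inv-Gamma(α + n/2, β + Σ(xᵢ−μ)²/2).
Σ(xᵢ−μ)² = (-3.42)² + (1.85)² + (-1.19)² + (-0.04)² + (-0.52)² + (-0.78)² + (0.54)² + (0.57)² = 18.0319.
Posterior: Inv-Gamma(5.1 + 8/2, 7.9 + 18.0319/2) = Inv-Gamma(9.10, 16.91595).
Posterior β = 16.91595.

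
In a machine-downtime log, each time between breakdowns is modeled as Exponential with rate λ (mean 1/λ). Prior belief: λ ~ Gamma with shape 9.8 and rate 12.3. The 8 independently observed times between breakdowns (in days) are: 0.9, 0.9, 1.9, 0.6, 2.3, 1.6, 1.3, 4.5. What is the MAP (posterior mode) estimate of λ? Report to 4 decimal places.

With a Gamma(shape α, rate β) prior on the exponential rate λ, the posterior after n observations with total T = Σxᵢ is Gamma(α+n, β+T).
Sum of observations T = 14.0 days; n = 8.
Posterior: Gamma(9.8+8, 12.3+14.0) = Gamma(17.8, 26.3).
Mode = (α−1)/β = 0.6388.

0.6388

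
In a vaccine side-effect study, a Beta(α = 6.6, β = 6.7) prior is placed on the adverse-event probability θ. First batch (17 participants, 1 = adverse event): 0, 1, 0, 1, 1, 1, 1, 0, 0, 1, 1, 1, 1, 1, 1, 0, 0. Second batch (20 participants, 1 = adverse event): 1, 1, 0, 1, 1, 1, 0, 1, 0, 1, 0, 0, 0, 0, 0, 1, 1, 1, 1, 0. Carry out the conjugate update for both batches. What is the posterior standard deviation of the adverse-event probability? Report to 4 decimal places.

0.0691

The Beta prior is conjugate to a Binomial/Bernoulli likelihood; the update adds successes to α and failures to β.
After batch 1: Beta(6.6+11, 6.7+6) = Beta(17.6, 12.7).
After batch 2: Beta(17.6+11, 12.7+9) = Beta(28.6, 21.7).
Var = αβ/((α+β)²(α+β+1)) = 28.6·21.7/(50.3²·51.3) = 0.00478159; SD = √0.00478159 = 0.0691.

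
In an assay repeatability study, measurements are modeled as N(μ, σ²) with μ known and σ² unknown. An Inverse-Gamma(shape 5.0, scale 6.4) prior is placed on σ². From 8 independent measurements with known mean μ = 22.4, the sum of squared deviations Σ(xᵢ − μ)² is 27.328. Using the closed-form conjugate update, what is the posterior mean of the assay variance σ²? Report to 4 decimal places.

2.5080

With known mean μ and an Inverse-Gamma(α, β) prior on σ², the Normal likelihood is conjugate: posterior is Inv-Gamma(α + n/2, β + Σ(xᵢ−μ)²/2).
Posterior: Inv-Gamma(5.0 + 8/2, 6.4 + 27.328/2) = Inv-Gamma(9.00, 20.0640).
E[σ²|data] = β/(α−1) = 20.0640/8.00 = 2.5080.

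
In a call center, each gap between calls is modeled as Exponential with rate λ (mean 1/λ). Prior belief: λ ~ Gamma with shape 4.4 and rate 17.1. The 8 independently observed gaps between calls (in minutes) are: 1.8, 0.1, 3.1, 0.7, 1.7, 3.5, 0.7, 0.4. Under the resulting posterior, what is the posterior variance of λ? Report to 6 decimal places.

0.014643

With a Gamma(shape α, rate β) prior on the exponential rate λ, the posterior after n observations with total T = Σxᵢ is Gamma(α+n, β+T).
Sum of observations T = 12.0 minutes; n = 8.
Posterior: Gamma(4.4+8, 17.1+12.0) = Gamma(12.4, 29.1).
Var = α/β² = 0.014643.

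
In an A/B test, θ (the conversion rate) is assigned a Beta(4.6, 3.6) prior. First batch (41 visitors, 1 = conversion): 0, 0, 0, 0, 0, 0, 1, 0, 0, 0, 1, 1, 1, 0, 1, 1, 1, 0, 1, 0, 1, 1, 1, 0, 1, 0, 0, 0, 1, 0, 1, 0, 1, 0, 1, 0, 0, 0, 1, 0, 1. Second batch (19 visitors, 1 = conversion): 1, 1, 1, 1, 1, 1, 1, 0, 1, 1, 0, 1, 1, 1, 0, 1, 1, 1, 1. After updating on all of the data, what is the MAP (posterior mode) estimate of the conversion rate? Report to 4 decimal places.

0.5680

The Beta prior is conjugate to a Binomial/Bernoulli likelihood; the update adds successes to α and failures to β.
After batch 1: Beta(4.6+18, 3.6+23) = Beta(22.6, 26.6).
After batch 2: Beta(22.6+16, 26.6+3) = Beta(38.6, 29.6).
Mode of Beta(a,b) for a,b>1 is (a−1)/(a+b−2) = 37.6/66.2 = 0.5680.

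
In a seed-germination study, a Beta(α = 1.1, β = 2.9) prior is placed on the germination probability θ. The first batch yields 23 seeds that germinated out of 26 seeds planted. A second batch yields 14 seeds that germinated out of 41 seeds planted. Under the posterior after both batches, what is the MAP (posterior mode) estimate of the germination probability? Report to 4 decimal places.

0.5377

The Beta prior is conjugate to a Binomial/Bernoulli likelihood; the update adds successes to α and failures to β.
After batch 1: Beta(1.1+23, 2.9+3) = Beta(24.1, 5.9).
After batch 2: Beta(24.1+14, 5.9+27) = Beta(38.1, 32.9).
Mode of Beta(a,b) for a,b>1 is (a−1)/(a+b−2) = 37.1/69.0 = 0.5377.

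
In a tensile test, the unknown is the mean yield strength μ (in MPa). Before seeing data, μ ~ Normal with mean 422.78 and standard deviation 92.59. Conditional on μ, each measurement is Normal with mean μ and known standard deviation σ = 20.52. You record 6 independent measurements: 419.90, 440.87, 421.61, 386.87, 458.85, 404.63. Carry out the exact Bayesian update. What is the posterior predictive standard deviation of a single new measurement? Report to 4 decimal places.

For Normal data with known variance σ², a Normal(μ₀, σ₀²) prior on μ is conjugate. Posterior precision = 1/σ₀² + n/σ²; posterior mean is the precision-weighted average of μ₀ and x̄.
σ₀² = 92.59² = 8572.9081, σ² = 20.52² = 421.0704; σ² + n·σ₀² = 421.0704 + 6·8572.9081 = 51858.519.
Posterior precision = 1/σ₀² + n/σ² = 1/8572.9081 + 6/421.0704 = (σ² + n·σ₀²)/(σ₀²σ²) = 51858.519/(8572.9081·421.0704); posterior variance σₙ² = σ₀²σ²/(σ² + n·σ₀²) = 8572.9081·421.0704/51858.519 = 69.608580.
Predictive variance for one new observation = σₙ² + σ² = 8572.9081·421.0704/51858.519 + 421.0704 = σ²·(σ₀² + 51858.519)/51858.519 = 421.0704·60431.4271/51858.519 = 490.678980; SD = √(421.0704·60431.4271/51858.519) = 22.1513.

22.1513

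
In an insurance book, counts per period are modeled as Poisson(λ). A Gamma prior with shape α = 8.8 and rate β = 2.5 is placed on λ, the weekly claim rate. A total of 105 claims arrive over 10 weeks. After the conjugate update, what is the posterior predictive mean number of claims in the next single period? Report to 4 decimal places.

9.1040

With a Gamma(shape α, rate β) prior, the Poisson likelihood is conjugate: the posterior is Gamma(α + ΣXᵢ, β + n).
Posterior: Gamma(α+S, β+n) = Gamma(8.8+105, 2.5+10) = Gamma(113.8, 12.5).
The predictive distribution for one future period is NegBinom with mean α/β = 9.1040.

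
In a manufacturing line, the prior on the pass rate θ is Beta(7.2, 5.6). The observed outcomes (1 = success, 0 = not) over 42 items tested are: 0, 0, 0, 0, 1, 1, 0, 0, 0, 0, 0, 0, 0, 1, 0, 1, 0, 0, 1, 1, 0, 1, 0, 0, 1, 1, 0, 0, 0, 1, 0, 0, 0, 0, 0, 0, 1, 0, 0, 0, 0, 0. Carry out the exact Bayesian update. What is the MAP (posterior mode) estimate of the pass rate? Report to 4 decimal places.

The Beta prior is conjugate to a Binomial/Bernoulli likelihood; the update adds successes to α and failures to β.
Posterior: Beta(α+k, β+n−k) = Beta(7.2+11, 5.6+31) = Beta(18.2, 36.6).
Mode of Beta(a,b) for a,b>1 is (a−1)/(a+b−2) = 17.2/52.8 = 0.3258.

0.3258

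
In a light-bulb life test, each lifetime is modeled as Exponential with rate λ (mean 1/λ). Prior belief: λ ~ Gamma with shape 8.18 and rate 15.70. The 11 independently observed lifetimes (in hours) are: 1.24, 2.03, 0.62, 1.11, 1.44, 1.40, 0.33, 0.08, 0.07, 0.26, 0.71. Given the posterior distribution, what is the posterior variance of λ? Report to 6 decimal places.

With a Gamma(shape α, rate β) prior on the exponential rate λ, the posterior after n observations with total T = Σxᵢ is Gamma(α+n, β+T).
Sum of observations T = 9.29 hours; n = 11.
Posterior: Gamma(8.18+11, 15.70+9.29) = Gamma(19.18, 24.99).
Var = α/β² = 0.030713.

0.030713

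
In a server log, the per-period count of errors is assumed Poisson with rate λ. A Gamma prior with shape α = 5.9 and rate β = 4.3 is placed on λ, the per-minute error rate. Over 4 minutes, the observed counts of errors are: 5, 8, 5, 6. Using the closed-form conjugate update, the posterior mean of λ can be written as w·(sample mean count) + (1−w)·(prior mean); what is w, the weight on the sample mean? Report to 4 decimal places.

0.4819

With a Gamma(shape α, rate β) prior, the Poisson likelihood is conjugate: the posterior is Gamma(α + ΣXᵢ, β + n).
Posterior mean = (α₀+S)/(β₀+n) = [n/(β₀+n)]·(S/n) + [β₀/(β₀+n)]·(α₀/β₀), so only n and β₀ enter the weight.
Weight on data w = n/(β₀+n) = 4/(4.3+4) = 4/8.3 = 0.4819.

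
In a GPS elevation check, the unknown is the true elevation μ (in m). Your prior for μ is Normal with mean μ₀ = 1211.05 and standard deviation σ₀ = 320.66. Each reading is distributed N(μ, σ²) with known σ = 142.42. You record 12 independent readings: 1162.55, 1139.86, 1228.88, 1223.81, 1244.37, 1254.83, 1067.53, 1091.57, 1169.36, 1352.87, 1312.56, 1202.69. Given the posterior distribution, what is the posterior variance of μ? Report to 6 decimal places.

1662.951049

For Normal data with known variance σ², a Normal(μ₀, σ₀²) prior on μ is conjugate. Posterior precision = 1/σ₀² + n/σ²; posterior mean is the precision-weighted average of μ₀ and x̄.
σ₀² = 320.66² = 102822.8356, σ² = 142.42² = 20283.4564; σ² + n·σ₀² = 20283.4564 + 12·102822.8356 = 1254157.4836.
Posterior precision = 1/σ₀² + n/σ² = 1/102822.8356 + 12/20283.4564 = (σ² + n·σ₀²)/(σ₀²σ²) = 1254157.4836/(102822.8356·20283.4564); posterior variance σₙ² = σ₀²σ²/(σ² + n·σ₀²) = 102822.8356·20283.4564/1254157.4836 = 1662.951049.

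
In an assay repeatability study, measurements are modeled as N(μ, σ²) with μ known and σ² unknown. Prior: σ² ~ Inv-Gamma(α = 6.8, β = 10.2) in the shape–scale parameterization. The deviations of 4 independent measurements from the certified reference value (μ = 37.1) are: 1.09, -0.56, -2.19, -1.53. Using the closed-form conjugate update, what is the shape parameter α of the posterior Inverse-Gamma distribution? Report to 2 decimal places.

With known mean μ and an Inverse-Gamma(α, β) prior on σ², the Normal likelihood is conjugate: posterior is Inv-Gamma(α + n/2, β + Σ(xᵢ−μ)²/2).
Σ(xᵢ−μ)² = (1.09)² + (-0.56)² + (-2.19)² + (-1.53)² = 8.6387.
Posterior: Inv-Gamma(6.8 + 4/2, 10.2 + 8.6387/2) = Inv-Gamma(8.80, 14.51935).
Posterior α = 8.80.

8.80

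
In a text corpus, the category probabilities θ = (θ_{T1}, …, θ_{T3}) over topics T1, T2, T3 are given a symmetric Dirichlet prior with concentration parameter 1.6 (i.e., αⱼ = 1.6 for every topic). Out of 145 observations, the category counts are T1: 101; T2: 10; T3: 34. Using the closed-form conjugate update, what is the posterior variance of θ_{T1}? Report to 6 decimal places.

The Dirichlet prior is conjugate to the Multinomial likelihood: each posterior αⱼ = prior αⱼ + observed count nⱼ.
Posterior concentration: (102.6, 11.6, 35.6), total = 149.8.
Var[θ_j] = α_j(Σα−α_j)/((Σα)²(Σα+1)) = 102.6·47.2/(149.8²·150.8) = 0.001431.

0.001431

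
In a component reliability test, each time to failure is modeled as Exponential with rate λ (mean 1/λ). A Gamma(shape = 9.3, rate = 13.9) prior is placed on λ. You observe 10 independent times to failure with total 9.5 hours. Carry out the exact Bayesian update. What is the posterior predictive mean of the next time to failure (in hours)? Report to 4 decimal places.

1.2787

With a Gamma(shape α, rate β) prior on the exponential rate λ, the posterior after n observations with total T = Σxᵢ is Gamma(α+n, β+T).
Posterior: Gamma(9.3+10, 13.9+9.5) = Gamma(19.3, 23.4).
The predictive distribution for the next observation is Lomax; its mean is β/(α−1) = 23.4/18.3 = 1.2787.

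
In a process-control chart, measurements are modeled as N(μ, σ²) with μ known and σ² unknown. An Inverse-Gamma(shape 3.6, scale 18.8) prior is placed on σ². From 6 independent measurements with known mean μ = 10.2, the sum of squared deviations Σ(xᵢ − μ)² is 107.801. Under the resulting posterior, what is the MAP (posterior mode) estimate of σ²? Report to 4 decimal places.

9.5659

With known mean μ and an Inverse-Gamma(α, β) prior on σ², the Normal likelihood is conjugate: posterior is Inv-Gamma(α + n/2, β + Σ(xᵢ−μ)²/2).
Posterior: Inv-Gamma(3.6 + 6/2, 18.8 + 107.801/2) = Inv-Gamma(6.60, 72.7005).
Mode = β/(α+1) = 72.7005/7.60 = 9.5659.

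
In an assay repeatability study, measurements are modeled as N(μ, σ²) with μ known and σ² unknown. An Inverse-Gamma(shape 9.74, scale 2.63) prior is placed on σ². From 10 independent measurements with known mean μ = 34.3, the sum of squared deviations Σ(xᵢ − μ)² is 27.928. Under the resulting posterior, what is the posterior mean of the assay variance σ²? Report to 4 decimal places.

1.2077

With known mean μ and an Inverse-Gamma(α, β) prior on σ², the Normal likelihood is conjugate: posterior is Inv-Gamma(α + n/2, β + Σ(xᵢ−μ)²/2).
Posterior: Inv-Gamma(9.74 + 10/2, 2.63 + 27.928/2) = Inv-Gamma(14.74, 16.5940).
E[σ²|data] = β/(α−1) = 16.5940/13.74 = 1.2077.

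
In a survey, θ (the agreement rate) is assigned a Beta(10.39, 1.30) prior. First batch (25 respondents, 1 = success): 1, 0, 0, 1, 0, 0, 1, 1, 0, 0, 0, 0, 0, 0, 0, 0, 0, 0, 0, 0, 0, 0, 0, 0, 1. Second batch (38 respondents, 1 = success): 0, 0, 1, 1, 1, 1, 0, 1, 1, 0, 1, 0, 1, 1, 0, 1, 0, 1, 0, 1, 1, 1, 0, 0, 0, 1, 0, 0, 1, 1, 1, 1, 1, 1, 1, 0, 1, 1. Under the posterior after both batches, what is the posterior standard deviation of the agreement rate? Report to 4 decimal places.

The Beta prior is conjugate to a Binomial/Bernoulli likelihood; the update adds successes to α and failures to β.
After batch 1: Beta(10.39+5, 1.30+20) = Beta(15.39, 21.30).
After batch 2: Beta(15.39+24, 21.30+14) = Beta(39.39, 35.30).
Var = αβ/((α+β)²(α+β+1)) = 39.39·35.30/(74.69²·75.69) = 0.00329304; SD = √0.00329304 = 0.0574.

0.0574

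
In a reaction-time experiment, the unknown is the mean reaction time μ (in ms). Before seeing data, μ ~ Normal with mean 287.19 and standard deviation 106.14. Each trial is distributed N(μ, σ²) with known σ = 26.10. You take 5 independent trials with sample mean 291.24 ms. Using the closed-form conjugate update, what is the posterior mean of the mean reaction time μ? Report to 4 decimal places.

291.1916

For Normal data with known variance σ², a Normal(μ₀, σ₀²) prior on μ is conjugate. Posterior precision = 1/σ₀² + n/σ²; posterior mean is the precision-weighted average of μ₀ and x̄.
n·x̄ = 5·291.24 = 1456.2.
σ₀² = 106.14² = 11265.6996, σ² = 26.10² = 681.21; σ² + n·σ₀² = 681.21 + 5·11265.6996 = 57009.708.
Posterior mean = (μ₀/σ₀² + n·x̄/σ²)/(1/σ₀² + n/σ²) = (σ²·μ₀ + σ₀²·n·x̄)/(σ² + n·σ₀²) = (681.21·287.19 + 11265.6996·1456.2)/57009.708 = 16600748.45742/57009.708 = 291.1916.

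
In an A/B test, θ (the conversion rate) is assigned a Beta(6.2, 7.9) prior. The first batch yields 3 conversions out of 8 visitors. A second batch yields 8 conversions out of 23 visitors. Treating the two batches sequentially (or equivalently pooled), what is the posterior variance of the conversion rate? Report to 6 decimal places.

The Beta prior is conjugate to a Binomial/Bernoulli likelihood; the update adds successes to α and failures to β.
After batch 1: Beta(6.2+3, 7.9+5) = Beta(9.2, 12.9).
After batch 2: Beta(9.2+8, 12.9+15) = Beta(17.2, 27.9).
Var = αβ/((α+β)²(α+β+1)) = 17.2·27.9/(45.1²·46.1) = 0.005118.

0.005118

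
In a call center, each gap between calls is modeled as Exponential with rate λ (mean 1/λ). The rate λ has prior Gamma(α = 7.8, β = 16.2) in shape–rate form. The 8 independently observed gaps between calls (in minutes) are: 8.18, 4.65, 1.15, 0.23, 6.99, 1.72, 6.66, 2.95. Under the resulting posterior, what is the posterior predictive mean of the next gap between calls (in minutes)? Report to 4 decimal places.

3.2926

With a Gamma(shape α, rate β) prior on the exponential rate λ, the posterior after n observations with total T = Σxᵢ is Gamma(α+n, β+T).
Sum of observations T = 32.53 minutes; n = 8.
Posterior: Gamma(7.8+8, 16.2+32.53) = Gamma(15.8, 48.73).
The predictive distribution for the next observation is Lomax; its mean is β/(α−1) = 48.73/14.8 = 3.2926.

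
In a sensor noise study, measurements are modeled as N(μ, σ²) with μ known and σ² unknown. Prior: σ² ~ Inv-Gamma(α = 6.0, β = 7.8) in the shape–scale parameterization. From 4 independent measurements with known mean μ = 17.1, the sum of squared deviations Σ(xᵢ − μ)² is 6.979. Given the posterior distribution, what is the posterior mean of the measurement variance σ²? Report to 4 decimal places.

1.6128

With known mean μ and an Inverse-Gamma(α, β) prior on σ², the Normal likelihood is conjugate: posterior is Inv-Gamma(α + n/2, β + Σ(xᵢ−μ)²/2).
Posterior: Inv-Gamma(6.0 + 4/2, 7.8 + 6.979/2) = Inv-Gamma(8.00, 11.2895).
E[σ²|data] = β/(α−1) = 11.2895/7.00 = 1.6128.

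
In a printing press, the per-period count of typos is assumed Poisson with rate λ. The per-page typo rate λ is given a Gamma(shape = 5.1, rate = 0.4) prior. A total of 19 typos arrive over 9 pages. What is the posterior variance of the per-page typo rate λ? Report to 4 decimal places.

0.2727

With a Gamma(shape α, rate β) prior, the Poisson likelihood is conjugate: the posterior is Gamma(α + ΣXᵢ, β + n).
Posterior: Gamma(α+S, β+n) = Gamma(5.1+19, 0.4+9) = Gamma(24.1, 9.4).
Var = α/β² = 24.1/9.4² = 0.2727.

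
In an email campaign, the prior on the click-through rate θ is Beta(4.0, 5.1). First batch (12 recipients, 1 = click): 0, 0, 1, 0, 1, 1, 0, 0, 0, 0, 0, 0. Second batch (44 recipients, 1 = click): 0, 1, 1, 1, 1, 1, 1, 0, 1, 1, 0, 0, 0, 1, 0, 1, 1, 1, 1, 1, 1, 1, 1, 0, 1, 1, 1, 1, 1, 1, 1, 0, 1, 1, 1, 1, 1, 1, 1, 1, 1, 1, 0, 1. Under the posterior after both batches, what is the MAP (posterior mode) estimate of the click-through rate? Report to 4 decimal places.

0.6498

The Beta prior is conjugate to a Binomial/Bernoulli likelihood; the update adds successes to α and failures to β.
After batch 1: Beta(4.0+3, 5.1+9) = Beta(7.0, 14.1).
After batch 2: Beta(7.0+35, 14.1+9) = Beta(42.0, 23.1).
Mode of Beta(a,b) for a,b>1 is (a−1)/(a+b−2) = 41.0/63.1 = 0.6498.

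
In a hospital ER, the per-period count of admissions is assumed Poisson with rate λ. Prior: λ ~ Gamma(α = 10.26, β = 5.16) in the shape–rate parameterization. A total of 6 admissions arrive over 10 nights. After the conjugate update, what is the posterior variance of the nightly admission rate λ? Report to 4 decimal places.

With a Gamma(shape α, rate β) prior, the Poisson likelihood is conjugate: the posterior is Gamma(α + ΣXᵢ, β + n).
Posterior: Gamma(α+S, β+n) = Gamma(10.26+6, 5.16+10) = Gamma(16.26, 15.16).
Var = α/β² = 16.26/15.16² = 0.0707.

0.0707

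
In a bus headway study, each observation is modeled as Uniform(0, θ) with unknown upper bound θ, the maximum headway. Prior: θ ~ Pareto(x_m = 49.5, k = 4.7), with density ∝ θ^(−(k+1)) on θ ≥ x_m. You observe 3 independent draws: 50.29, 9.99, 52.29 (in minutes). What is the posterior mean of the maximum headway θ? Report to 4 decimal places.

60.0945

A Pareto(scale x_m, shape k) prior on the upper bound θ of Uniform(0, θ) is conjugate: posterior is Pareto(max(x_m, max xᵢ), k + n).
Sample maximum = 52.29; prior scale x_m = 49.5 → posterior scale = max = 52.29.
Posterior shape = 4.7 + 3 = 7.7.
E[θ|data] = k·x_m/(k−1) = 7.7·52.29/6.7 = 60.0945.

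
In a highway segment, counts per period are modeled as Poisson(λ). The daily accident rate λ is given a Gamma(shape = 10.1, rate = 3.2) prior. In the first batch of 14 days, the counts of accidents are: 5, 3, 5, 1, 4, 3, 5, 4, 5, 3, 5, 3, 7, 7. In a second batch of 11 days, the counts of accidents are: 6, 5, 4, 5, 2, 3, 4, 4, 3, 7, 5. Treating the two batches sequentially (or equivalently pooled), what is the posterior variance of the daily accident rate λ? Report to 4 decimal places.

0.1485

With a Gamma(shape α, rate β) prior, the Poisson likelihood is conjugate: the posterior is Gamma(α + ΣXᵢ, β + n).
Batch 1: sum of counts S = 60 over n = 14 days.
After batch 1: Gamma(α+S, β+n) = Gamma(10.1+60, 3.2+14) = Gamma(70.1, 17.2).
Batch 2: sum of counts S = 48 over n = 11 days.
After batch 2: Gamma(α+S, β+n) = Gamma(70.1+48, 17.2+11) = Gamma(118.1, 28.2).
Var = α/β² = 118.1/28.2² = 0.1485.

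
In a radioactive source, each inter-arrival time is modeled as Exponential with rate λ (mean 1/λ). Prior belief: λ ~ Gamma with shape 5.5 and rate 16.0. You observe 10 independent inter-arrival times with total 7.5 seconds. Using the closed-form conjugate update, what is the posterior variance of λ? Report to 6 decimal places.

0.028067

With a Gamma(shape α, rate β) prior on the exponential rate λ, the posterior after n observations with total T = Σxᵢ is Gamma(α+n, β+T).
Posterior: Gamma(5.5+10, 16.0+7.5) = Gamma(15.5, 23.5).
Var = α/β² = 0.028067.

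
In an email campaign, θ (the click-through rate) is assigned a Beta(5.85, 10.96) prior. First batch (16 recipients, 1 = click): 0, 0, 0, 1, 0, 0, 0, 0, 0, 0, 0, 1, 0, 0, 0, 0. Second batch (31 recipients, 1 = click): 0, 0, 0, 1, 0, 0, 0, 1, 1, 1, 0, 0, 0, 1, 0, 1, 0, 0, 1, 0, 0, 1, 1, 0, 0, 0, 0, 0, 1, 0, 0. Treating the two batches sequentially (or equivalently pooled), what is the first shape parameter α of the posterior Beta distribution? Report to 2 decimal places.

17.85

The Beta prior is conjugate to a Binomial/Bernoulli likelihood; the update adds successes to α and failures to β.
After batch 1: Beta(5.85+2, 10.96+14) = Beta(7.85, 24.96).
After batch 2: Beta(7.85+10, 24.96+21) = Beta(17.85, 45.96).
Posterior α = 17.85.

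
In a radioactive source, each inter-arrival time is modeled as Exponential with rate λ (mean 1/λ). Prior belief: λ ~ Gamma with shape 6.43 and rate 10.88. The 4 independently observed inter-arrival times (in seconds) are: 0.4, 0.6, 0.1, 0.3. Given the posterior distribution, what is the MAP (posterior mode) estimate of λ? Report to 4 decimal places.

0.7679

With a Gamma(shape α, rate β) prior on the exponential rate λ, the posterior after n observations with total T = Σxᵢ is Gamma(α+n, β+T).
Sum of observations T = 1.4 seconds; n = 4.
Posterior: Gamma(6.43+4, 10.88+1.4) = Gamma(10.43, 12.28).
Mode = (α−1)/β = 0.7679.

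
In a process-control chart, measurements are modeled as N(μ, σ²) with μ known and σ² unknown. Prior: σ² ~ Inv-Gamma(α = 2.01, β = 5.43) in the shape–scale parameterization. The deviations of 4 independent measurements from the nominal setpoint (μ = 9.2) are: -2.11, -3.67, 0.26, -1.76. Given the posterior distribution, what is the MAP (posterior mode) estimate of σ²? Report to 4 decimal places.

With known mean μ and an Inverse-Gamma(α, β) prior on σ², the Normal likelihood is conjugate: posterior is Inv-Gamma(α + n/2, β + Σ(xᵢ−μ)²/2).
Σ(xᵢ−μ)² = (-2.11)² + (-3.67)² + (0.26)² + (-1.76)² = 21.0862.
Posterior: Inv-Gamma(2.01 + 4/2, 5.43 + 21.0862/2) = Inv-Gamma(4.01, 15.97310).
Mode = β/(α+1) = 15.97310/5.01 = 3.1882.

3.1882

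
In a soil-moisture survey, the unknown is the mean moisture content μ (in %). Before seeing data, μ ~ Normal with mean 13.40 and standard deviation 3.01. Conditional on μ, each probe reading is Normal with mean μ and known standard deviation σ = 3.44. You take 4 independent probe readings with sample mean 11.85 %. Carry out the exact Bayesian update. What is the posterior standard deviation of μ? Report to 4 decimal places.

1.4934

For Normal data with known variance σ², a Normal(μ₀, σ₀²) prior on μ is conjugate. Posterior precision = 1/σ₀² + n/σ²; posterior mean is the precision-weighted average of μ₀ and x̄.
σ₀² = 3.01² = 9.0601, σ² = 3.44² = 11.8336; σ² + n·σ₀² = 11.8336 + 4·9.0601 = 48.074.
Posterior precision = 1/σ₀² + n/σ² = 1/9.0601 + 4/11.8336 = (σ² + n·σ₀²)/(σ₀²σ²) = 48.074/(9.0601·11.8336); posterior variance σₙ² = σ₀²σ²/(σ² + n·σ₀²) = 9.0601·11.8336/48.074 = 2.230178.
Posterior SD = √σₙ² = √(9.0601·11.8336/48.074) = 1.4934.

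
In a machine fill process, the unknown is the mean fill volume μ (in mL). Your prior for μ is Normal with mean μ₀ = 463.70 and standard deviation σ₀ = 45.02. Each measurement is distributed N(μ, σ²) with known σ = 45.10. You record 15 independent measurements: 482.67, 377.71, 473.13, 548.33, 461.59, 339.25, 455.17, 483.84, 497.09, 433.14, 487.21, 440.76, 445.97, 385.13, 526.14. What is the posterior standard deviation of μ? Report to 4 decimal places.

11.2737

For Normal data with known variance σ², a Normal(μ₀, σ₀²) prior on μ is conjugate. Posterior precision = 1/σ₀² + n/σ²; posterior mean is the precision-weighted average of μ₀ and x̄.
σ₀² = 45.02² = 2026.8004, σ² = 45.10² = 2034.01; σ² + n·σ₀² = 2034.01 + 15·2026.8004 = 32436.016.
Posterior precision = 1/σ₀² + n/σ² = 1/2026.8004 + 15/2034.01 = (σ² + n·σ₀²)/(σ₀²σ²) = 32436.016/(2026.8004·2034.01); posterior variance σₙ² = σ₀²σ²/(σ² + n·σ₀²) = 2026.8004·2034.01/32436.016 = 127.097369.
Posterior SD = √σₙ² = √(2026.8004·2034.01/32436.016) = 11.2737.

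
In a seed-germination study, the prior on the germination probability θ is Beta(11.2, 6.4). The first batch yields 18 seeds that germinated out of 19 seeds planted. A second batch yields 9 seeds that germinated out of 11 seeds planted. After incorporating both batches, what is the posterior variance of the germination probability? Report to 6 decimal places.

The Beta prior is conjugate to a Binomial/Bernoulli likelihood; the update adds successes to α and failures to β.
After batch 1: Beta(11.2+18, 6.4+1) = Beta(29.2, 7.4).
After batch 2: Beta(29.2+9, 7.4+2) = Beta(38.2, 9.4).
Var = αβ/((α+β)²(α+β+1)) = 38.2·9.4/(47.6²·48.6) = 0.003261.

0.003261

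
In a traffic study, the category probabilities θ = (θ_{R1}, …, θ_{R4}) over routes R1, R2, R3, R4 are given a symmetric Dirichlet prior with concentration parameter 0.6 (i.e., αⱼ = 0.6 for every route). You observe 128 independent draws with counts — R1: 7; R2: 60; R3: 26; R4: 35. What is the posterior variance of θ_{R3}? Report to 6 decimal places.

The Dirichlet prior is conjugate to the Multinomial likelihood: each posterior αⱼ = prior αⱼ + observed count nⱼ.
Posterior concentration: (7.6, 60.6, 26.6, 35.6), total = 130.4.
Var[θ_j] = α_j(Σα−α_j)/((Σα)²(Σα+1)) = 26.6·103.8/(130.4²·131.4) = 0.001236.

0.001236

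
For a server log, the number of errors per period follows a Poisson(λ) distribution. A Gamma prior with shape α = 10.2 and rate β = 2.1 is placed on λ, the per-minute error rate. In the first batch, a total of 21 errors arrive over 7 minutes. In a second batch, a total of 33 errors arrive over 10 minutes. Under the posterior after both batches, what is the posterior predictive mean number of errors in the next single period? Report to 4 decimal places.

With a Gamma(shape α, rate β) prior, the Poisson likelihood is conjugate: the posterior is Gamma(α + ΣXᵢ, β + n).
After batch 1: Gamma(α+S, β+n) = Gamma(10.2+21, 2.1+7) = Gamma(31.2, 9.1).
After batch 2: Gamma(α+S, β+n) = Gamma(31.2+33, 9.1+10) = Gamma(64.2, 19.1).
The predictive distribution for one future period is NegBinom with mean α/β = 3.3613.

3.3613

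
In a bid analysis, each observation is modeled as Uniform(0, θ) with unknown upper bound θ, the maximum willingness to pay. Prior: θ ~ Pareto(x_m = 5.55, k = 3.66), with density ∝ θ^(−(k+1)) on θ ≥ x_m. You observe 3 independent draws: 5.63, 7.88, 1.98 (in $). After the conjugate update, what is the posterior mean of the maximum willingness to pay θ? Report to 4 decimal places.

9.2722

A Pareto(scale x_m, shape k) prior on the upper bound θ of Uniform(0, θ) is conjugate: posterior is Pareto(max(x_m, max xᵢ), k + n).
Sample maximum = 7.88; prior scale x_m = 5.55 → posterior scale = max = 7.88.
Posterior shape = 3.66 + 3 = 6.66.
E[θ|data] = k·x_m/(k−1) = 6.66·7.88/5.66 = 9.2722.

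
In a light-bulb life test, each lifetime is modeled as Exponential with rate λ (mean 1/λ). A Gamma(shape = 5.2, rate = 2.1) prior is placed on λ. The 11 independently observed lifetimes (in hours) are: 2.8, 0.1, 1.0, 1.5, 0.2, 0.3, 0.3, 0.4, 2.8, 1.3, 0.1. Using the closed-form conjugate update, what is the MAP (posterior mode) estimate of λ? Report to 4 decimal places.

With a Gamma(shape α, rate β) prior on the exponential rate λ, the posterior after n observations with total T = Σxᵢ is Gamma(α+n, β+T).
Sum of observations T = 10.8 hours; n = 11.
Posterior: Gamma(5.2+11, 2.1+10.8) = Gamma(16.2, 12.9).
Mode = (α−1)/β = 1.1783.

1.1783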